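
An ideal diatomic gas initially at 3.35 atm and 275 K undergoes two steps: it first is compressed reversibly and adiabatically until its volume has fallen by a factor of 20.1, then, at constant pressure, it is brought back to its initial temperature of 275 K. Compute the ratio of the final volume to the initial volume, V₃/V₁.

V₃/V₁ ≈ 0.0150

For a diatomic ideal gas γ = 7/5.
Adiabatic step: V₂/V₁ = 0.04975; T₂ = T₁·20.1^(2/5) = 913.3 K.
Isobaric step: V₃/V₂ = T₃/T₂ = 275/913.3.
V₃/V₁ = (V₂/V₁)(V₃/V₂) = 0.04975 × (275/913.3) = 0.01498.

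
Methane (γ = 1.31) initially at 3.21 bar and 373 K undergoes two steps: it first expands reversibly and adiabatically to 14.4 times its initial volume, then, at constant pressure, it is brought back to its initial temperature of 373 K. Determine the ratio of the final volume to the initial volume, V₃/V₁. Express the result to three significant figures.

Adiabatic step: V₂/V₁ = 14.4; T₂ = T₁·(1/14.4)^(0.31) = 163.2 K.
Isobaric step: V₃/V₂ = T₃/T₂ = 373/163.2.
V₃/V₁ = (V₂/V₁)(V₃/V₂) = 14.4 × (373/163.2) = 32.92.

V₃/V₁ ≈ 32.9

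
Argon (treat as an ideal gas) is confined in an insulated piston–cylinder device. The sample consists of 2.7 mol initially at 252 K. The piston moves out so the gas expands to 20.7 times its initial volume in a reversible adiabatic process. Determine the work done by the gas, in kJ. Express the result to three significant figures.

W ≈ 7.36 kJ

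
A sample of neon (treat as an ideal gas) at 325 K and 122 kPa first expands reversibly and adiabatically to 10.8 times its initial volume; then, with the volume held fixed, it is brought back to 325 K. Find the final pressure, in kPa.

P₃ ≈ 11.3 kPa

For a monatomic ideal gas γ = 5/3.
Adiabatic step (PV^γ = const): P₂ = 122×(1/10.8)^(5/3) = 2.312 kPa; T₂ = 325×(1/10.8)^(2/3) = 66.52 K.
Isochoric: P₃ = P₂(T₃/T₂) = 2.312 × (325/66.52) = 11.3 kPa.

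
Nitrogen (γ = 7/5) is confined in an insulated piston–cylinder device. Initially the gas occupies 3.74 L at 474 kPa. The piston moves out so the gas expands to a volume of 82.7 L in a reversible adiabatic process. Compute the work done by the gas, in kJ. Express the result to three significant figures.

W ≈ 3.15 kJ

P₂ = P₁(V₁/V₂)^γ = 474×(3.74/82.7)^(7/5) = 6.213 kPa.
For a reversible adiabat, W_by_gas = (P₁V₁ − P₂V₂)/(γ−1).
W_by = (474000×0.00374 − 6213×0.0827) / (2/5) = 3147 J.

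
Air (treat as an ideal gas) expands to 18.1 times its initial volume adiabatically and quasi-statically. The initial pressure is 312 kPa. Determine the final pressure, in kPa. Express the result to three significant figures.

P₂ ≈ 5.41 kPa

Adiabatic: P₁V₁^γ = P₂V₂^γ ⇒ P₂ = P₁ (V₁/V₂)^γ.
For a diatomic ideal gas γ = 7/5.
P₂ = 312 × (1/18.1)^(7/5) = 5.413 kPa.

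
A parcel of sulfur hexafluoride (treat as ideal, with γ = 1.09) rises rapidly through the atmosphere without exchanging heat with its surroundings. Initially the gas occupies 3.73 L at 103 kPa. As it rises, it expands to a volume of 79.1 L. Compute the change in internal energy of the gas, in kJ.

ΔU ≈ -1.03 kJ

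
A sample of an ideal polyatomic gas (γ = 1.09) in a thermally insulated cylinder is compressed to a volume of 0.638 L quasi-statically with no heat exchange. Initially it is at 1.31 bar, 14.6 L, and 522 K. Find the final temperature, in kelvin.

T₂ ≈ 692 K

For a reversible adiabat TV^(γ−1) is constant, so T₂ = T₁ (V₁/V₂)^(γ−1).
T₂ = 522 × (14.6/0.638)^(0.09) = 691.9 K.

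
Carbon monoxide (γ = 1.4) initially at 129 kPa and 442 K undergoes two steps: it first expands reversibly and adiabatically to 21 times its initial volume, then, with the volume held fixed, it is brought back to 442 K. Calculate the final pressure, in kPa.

Adiabatic step (PV^γ = const): P₂ = 129×(1/21)^(1.4) = 1.818 kPa; T₂ = 442×(1/21)^(0.4) = 130.8 K.
Isochoric: P₃ = P₂(T₃/T₂) = 1.818 × (442/130.8) = 6.143 kPa.

P₃ ≈ 6.14 kPa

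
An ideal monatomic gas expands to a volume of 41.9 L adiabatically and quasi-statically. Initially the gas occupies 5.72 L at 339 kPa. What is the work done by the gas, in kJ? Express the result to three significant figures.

W ≈ 2.14 kJ

γ = 5/3 for a monatomic ideal gas.
P₂ = P₁(V₁/V₂)^γ = 339×(5.72/41.9)^(5/3) = 12.27 kPa.
For a reversible adiabat, W_by_gas = (P₁V₁ − P₂V₂)/(γ−1).
W_by = (339000×0.00572 − 12270×0.0419) / (2/3) = 2137 J.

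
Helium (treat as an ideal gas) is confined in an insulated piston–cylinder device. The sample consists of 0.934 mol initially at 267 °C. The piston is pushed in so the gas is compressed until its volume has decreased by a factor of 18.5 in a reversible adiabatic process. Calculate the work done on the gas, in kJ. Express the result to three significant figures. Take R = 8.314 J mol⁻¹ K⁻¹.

Adiabatic: T₁V₁^(γ−1) = T₂V₂^(γ−1) ⇒ T₂ = T₁ (V₁/V₂)^(γ−1).
γ = 5/3 for a monatomic ideal gas, so γ−1 = 2/3.
T₁ = 267 °C = 540.1 K.
T₂ = 540.1 × 18.5^(2/3) = 3778 K.
Q = 0, so ΔU = W_on_gas = nCᵥΔT with Cᵥ = R/(γ−1) = 12.47 J/(mol·K).
ΔU = 0.934 × 12.47 × (3778 − 540.1) = 37720 J.

W ≈ 37.7 kJ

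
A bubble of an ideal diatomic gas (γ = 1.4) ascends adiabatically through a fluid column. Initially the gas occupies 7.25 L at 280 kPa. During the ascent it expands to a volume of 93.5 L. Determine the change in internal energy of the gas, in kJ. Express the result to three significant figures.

ΔU ≈ -3.25 kJ

P₂ = P₁(V₁/V₂)^γ = 280×(7.25/93.5)^(1.4) = 7.807 kPa.
For a reversible adiabat, W_by_gas = (P₁V₁ − P₂V₂)/(γ−1).
W_by = (280000×0.00725 − 7807×0.0935) / (0.4) = 3250 J.
Q = 0 ⇒ ΔU = −W_by = -3250 J.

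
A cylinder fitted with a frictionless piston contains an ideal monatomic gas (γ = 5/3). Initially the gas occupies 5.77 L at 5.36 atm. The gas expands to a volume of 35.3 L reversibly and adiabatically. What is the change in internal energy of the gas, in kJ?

ΔU ≈ -3.30 kJ

P₂ = P₁(V₁/V₂)^γ = 5.36×(5.77/35.3)^(5/3) = 0.2619 atm.
For a reversible adiabat, W_by_gas = (P₁V₁ − P₂V₂)/(γ−1).
W_by = (543100×0.00577 − 26540×0.0353) / (2/3) = 3295 J.
Q = 0 ⇒ ΔU = −W_by = -3295 J.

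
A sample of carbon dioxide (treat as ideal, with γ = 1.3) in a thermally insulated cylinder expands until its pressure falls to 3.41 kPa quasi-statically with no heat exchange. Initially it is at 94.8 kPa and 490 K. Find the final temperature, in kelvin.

Adiabatic: T₂/T₁ = (P₂/P₁)^((γ−1)/γ).
T₂ = 490 × (3.41/94.8)^(0.231) = 227.5 K.

T₂ ≈ 227 K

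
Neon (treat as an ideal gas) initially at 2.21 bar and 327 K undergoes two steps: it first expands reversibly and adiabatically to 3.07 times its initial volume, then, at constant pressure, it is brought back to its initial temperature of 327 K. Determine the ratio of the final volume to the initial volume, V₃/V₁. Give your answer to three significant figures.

V₃/V₁ ≈ 6.48

For a monatomic ideal gas γ = 5/3.
Adiabatic step: V₂/V₁ = 3.07; T₂ = T₁·(1/3.07)^(2/3) = 154.8 K.
Isobaric step: V₃/V₂ = T₃/T₂ = 327/154.8.
V₃/V₁ = (V₂/V₁)(V₃/V₂) = 3.07 × (327/154.8) = 6.485.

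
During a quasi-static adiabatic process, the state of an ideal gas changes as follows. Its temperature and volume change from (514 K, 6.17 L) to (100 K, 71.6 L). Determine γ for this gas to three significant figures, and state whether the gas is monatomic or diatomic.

TV^(γ−1) = const ⇒ γ − 1 = ln(T₂/T₁) / ln(V₁/V₂).
γ = 1 + ln(100/514) / ln(6.17/71.6) = 1.668.
γ ≈ 1.67 is close to 5/3, so the gas is monatomic.

γ ≈ 1.67; monatomic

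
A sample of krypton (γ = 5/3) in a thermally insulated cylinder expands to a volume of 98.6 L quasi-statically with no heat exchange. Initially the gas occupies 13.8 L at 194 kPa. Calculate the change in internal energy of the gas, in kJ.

P₂ = P₁(V₁/V₂)^γ = 194×(13.8/98.6)^(5/3) = 7.319 kPa.
For a reversible adiabat, W_by_gas = (P₁V₁ − P₂V₂)/(γ−1).
W_by = (194000×0.0138 − 7319×0.0986) / (2/3) = 2933 J.
Q = 0 ⇒ ΔU = −W_by = -2933 J.

ΔU ≈ -2.93 kJ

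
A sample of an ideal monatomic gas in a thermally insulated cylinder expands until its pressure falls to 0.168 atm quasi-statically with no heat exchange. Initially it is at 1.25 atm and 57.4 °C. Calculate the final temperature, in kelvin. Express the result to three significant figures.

T₂ ≈ 148 K

Adiabatic: T₂/T₁ = (P₂/P₁)^((γ−1)/γ).
For a monatomic ideal gas γ = 5/3, so (γ−1)/γ = 2/5.
T₁ = 57.4 °C = 330.5 K.
T₂ = 330.5 × (0.168/1.25)^(2/5) = 148.1 K.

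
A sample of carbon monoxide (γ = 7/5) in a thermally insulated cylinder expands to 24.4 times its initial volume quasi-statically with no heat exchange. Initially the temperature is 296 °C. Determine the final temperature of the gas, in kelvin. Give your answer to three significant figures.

Adiabatic: T₁V₁^(γ−1) = T₂V₂^(γ−1) ⇒ T₂ = T₁ (V₁/V₂)^(γ−1).
T₁ = 296 °C = 569.1 K.
T₂ = 569.1 × (1/24.4)^(2/5) = 158.6 K.

T₂ ≈ 159 K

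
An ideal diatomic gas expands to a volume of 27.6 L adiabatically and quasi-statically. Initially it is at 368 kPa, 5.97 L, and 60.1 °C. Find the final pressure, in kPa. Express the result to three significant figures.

P₂ ≈ 43.1 kPa

Since PV^γ is constant along a reversible adiabat, P₂ = P₁ (V₁/V₂)^γ.
γ = 7/5 for a diatomic ideal gas.
P₂ = 368 × (5.97/27.6)^(7/5) = 43.15 kPa.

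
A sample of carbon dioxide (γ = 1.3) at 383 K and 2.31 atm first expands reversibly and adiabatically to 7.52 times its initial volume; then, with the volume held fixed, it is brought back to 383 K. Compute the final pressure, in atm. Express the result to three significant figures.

P₃ ≈ 0.307 atm

Adiabatic step (PV^γ = const): P₂ = 2.31×(1/7.52)^(1.3) = 0.1677 atm; T₂ = 383×(1/7.52)^(0.3) = 209.1 K.
Isochoric: P₃ = P₂(T₃/T₂) = 0.1677 × (383/209.1) = 0.3072 atm.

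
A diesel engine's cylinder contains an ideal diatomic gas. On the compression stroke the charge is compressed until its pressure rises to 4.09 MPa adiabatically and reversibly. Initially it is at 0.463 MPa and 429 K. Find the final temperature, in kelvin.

Adiabatic: T₂/T₁ = (P₂/P₁)^((γ−1)/γ).
For a diatomic ideal gas γ = 7/5, so (γ−1)/γ = 2/7.
T₂ = 429 × (4.09/0.463)^(2/7) = 799.4 K.

T₂ ≈ 799 K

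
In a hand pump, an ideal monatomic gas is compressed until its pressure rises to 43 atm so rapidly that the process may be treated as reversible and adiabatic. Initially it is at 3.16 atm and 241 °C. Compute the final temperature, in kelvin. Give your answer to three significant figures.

T₂ ≈ 1460 K

Adiabatic: T₂/T₁ = (P₂/P₁)^((γ−1)/γ).
For a monatomic ideal gas γ = 5/3, so (γ−1)/γ = 2/5.
T₁ = 241 °C = 514.1 K.
T₂ = 514.1 × (43/3.16)^(2/5) = 1461 K.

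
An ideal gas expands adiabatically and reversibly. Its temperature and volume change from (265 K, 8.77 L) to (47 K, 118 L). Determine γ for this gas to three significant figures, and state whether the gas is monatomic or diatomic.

TV^(γ−1) = const ⇒ γ − 1 = ln(T₂/T₁) / ln(V₁/V₂).
γ = 1 + ln(47/265) / ln(8.77/118) = 1.665.
γ ≈ 1.67 is close to 5/3, so the gas is monatomic.

γ ≈ 1.67; monatomic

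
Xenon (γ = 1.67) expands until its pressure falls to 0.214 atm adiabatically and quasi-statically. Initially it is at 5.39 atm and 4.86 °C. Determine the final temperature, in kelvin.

Along an adiabat T P^((1−γ)/γ) is constant, so T₂ = T₁ (P₂/P₁)^((γ−1)/γ).
T₁ = 4.86 °C = 278 K.
T₂ = 278 × (0.214/5.39)^(0.401) = 76.19 K.

T₂ ≈ 76.2 K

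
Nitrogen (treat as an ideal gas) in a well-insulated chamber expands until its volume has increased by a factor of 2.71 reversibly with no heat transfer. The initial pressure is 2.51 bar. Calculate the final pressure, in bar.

P₂ ≈ 0.622 bar

Since PV^γ is constant along a reversible adiabat, P₂ = P₁ (V₁/V₂)^γ.
For a diatomic ideal gas γ = 7/5.
P₂ = 2.51 × (1/2.71)^(7/5) = 0.6216 bar.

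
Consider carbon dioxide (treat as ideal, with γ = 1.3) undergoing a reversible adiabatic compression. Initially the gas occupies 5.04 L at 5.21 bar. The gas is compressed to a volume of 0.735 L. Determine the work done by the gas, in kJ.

W ≈ -6.84 kJ

P₂ = P₁(V₁/V₂)^γ = 5.21×(5.04/0.735)^(1.3) = 63.65 bar.
For a reversible adiabat, W_by_gas = (P₁V₁ − P₂V₂)/(γ−1).
W_by = (521000×0.00504 − 6.365×10^6×0.000735) / (0.3) = -6842 J.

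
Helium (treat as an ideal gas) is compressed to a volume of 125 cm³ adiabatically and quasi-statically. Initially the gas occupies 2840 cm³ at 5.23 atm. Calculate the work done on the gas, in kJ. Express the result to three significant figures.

W ≈ 15.9 kJ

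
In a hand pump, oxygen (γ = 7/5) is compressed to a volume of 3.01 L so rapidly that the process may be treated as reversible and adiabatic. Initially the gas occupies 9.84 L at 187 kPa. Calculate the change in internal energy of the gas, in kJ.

ΔU ≈ 2.79 kJ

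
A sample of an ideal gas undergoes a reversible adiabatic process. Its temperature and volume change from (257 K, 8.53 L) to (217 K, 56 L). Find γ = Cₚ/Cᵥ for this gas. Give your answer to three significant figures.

TV^(γ−1) = const ⇒ γ − 1 = ln(T₂/T₁) / ln(V₁/V₂).
γ = 1 + ln(217/257) / ln(8.53/56) = 1.09.

γ ≈ 1.09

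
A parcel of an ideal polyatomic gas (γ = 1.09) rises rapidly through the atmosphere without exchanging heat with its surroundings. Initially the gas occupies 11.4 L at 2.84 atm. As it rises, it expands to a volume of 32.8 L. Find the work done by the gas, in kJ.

W ≈ 3.31 kJ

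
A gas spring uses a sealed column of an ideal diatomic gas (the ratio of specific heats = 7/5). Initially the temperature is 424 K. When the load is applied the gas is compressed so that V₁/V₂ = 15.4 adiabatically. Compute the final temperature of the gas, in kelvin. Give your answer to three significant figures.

T₂ ≈ 1270 K

Adiabatic: T₁V₁^(γ−1) = T₂V₂^(γ−1) ⇒ T₂ = T₁ (V₁/V₂)^(γ−1).
T₂ = 424 × 15.4^(2/5) = 1266 K.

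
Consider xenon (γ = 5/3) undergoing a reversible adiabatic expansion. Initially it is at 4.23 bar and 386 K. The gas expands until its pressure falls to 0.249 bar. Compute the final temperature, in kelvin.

T₂ ≈ 124 K

Adiabatic: T₂/T₁ = (P₂/P₁)^((γ−1)/γ).
T₂ = 386 × (0.249/4.23)^(2/5) = 124.3 K.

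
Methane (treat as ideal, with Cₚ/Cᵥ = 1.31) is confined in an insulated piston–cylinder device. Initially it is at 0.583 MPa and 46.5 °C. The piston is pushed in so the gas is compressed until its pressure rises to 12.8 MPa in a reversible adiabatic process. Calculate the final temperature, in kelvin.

Along an adiabat T P^((1−γ)/γ) is constant, so T₂ = T₁ (P₂/P₁)^((γ−1)/γ).
T₁ = 46.5 °C = 319.6 K.
T₂ = 319.6 × (12.8/0.583)^(0.237) = 664 K.

T₂ ≈ 664 K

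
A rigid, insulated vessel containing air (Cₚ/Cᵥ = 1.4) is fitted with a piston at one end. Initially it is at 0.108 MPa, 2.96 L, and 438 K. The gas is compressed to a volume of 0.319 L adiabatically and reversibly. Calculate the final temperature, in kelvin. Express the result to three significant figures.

T₂ ≈ 1070 K

Adiabatic: T₁V₁^(γ−1) = T₂V₂^(γ−1) ⇒ T₂ = T₁ (V₁/V₂)^(γ−1).
T₂ = 438 × (2.96/0.319)^(0.4) = 1068 K.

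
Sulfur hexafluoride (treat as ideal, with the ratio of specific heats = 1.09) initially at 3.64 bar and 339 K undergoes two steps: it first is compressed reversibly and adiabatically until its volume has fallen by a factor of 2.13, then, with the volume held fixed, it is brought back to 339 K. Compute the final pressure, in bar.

P₃ ≈ 7.75 bar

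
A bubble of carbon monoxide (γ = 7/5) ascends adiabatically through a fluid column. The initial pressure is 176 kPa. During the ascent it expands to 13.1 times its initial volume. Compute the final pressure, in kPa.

P₂ ≈ 4.80 kPa

Since PV^γ is constant along a reversible adiabat, P₂ = P₁ (V₁/V₂)^γ.
P₂ = 176 × (1/13.1)^(7/5) = 4.801 kPa.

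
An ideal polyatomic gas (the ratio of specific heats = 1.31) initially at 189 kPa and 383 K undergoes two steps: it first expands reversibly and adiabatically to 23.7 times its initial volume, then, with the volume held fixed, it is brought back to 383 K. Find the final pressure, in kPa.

Adiabatic step (PV^γ = const): P₂ = 189×(1/23.7)^(1.31) = 2.989 kPa; T₂ = 383×(1/23.7)^(0.31) = 143.6 K.
Isochoric: P₃ = P₂(T₃/T₂) = 2.989 × (383/143.6) = 7.975 kPa.

P₃ ≈ 7.97 kPa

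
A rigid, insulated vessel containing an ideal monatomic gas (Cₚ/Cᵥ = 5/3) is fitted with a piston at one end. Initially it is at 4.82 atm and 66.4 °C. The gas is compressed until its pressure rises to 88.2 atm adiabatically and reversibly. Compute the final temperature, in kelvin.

T₂ ≈ 1090 K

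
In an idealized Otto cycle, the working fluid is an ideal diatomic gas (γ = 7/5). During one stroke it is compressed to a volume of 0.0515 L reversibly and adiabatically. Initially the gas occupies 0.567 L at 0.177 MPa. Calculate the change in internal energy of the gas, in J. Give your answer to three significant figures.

ΔU ≈ 404 J

P₂ = P₁(V₁/V₂)^γ = 0.177×(0.567/0.0515)^(7/5) = 5.087 MPa.
For a reversible adiabat, W_by_gas = (P₁V₁ − P₂V₂)/(γ−1).
W_by = (177000×0.000567 − 5.087×10^6×5.15×10^-5) / (2/5) = -404.1 J.
Q = 0 ⇒ ΔU = −W_by = 404.1 J.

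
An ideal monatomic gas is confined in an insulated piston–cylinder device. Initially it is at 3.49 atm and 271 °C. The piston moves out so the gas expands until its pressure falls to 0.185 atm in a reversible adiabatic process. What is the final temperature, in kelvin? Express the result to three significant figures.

Along an adiabat T P^((1−γ)/γ) is constant, so T₂ = T₁ (P₂/P₁)^((γ−1)/γ).
For a monatomic ideal gas γ = 5/3, so (γ−1)/γ = 2/5.
T₁ = 271 °C = 544.1 K.
T₂ = 544.1 × (0.185/3.49)^(2/5) = 168.1 K.

T₂ ≈ 168 K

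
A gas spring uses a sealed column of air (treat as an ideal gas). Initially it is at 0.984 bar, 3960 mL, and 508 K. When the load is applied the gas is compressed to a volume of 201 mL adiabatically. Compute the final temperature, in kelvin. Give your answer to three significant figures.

For a reversible adiabat TV^(γ−1) is constant, so T₂ = T₁ (V₁/V₂)^(γ−1).
γ = 7/5 for a diatomic ideal gas.
T₂ = 508 × (3960/201)^(2/5) = 1674 K.

T₂ ≈ 1670 K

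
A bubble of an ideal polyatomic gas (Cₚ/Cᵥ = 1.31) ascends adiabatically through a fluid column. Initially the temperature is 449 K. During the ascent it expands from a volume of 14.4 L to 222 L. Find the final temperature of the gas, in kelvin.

T₂ ≈ 192 K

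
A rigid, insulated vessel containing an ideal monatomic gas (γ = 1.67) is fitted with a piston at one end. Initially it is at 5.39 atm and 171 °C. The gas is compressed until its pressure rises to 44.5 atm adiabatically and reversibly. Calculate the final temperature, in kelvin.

T₂ ≈ 1040 K

Along an adiabat T P^((1−γ)/γ) is constant, so T₂ = T₁ (P₂/P₁)^((γ−1)/γ).
T₁ = 171 °C = 444.1 K.
T₂ = 444.1 × (44.5/5.39)^(0.401) = 1036 K.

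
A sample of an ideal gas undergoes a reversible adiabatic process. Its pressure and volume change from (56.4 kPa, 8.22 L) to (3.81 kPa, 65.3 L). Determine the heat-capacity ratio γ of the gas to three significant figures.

γ ≈ 1.30

PV^γ = const ⇒ γ = ln(P₂/P₁) / ln(V₁/V₂).
γ = ln(3.81/56.4) / ln(8.22/65.3) = 1.3.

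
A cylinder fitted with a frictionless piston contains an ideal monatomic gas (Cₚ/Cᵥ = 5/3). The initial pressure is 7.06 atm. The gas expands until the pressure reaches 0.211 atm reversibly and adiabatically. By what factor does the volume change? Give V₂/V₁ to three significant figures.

From PV^γ = const, V₂/V₁ = (P₁/P₂)^(1/γ).
V₂/V₁ = (7.06/0.211)^(3/5) = 8.217.

V₂/V₁ ≈ 8.22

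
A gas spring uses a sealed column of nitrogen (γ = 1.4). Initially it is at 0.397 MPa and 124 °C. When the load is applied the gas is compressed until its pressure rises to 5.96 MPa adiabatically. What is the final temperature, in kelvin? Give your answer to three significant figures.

T₂ ≈ 861 K

Along an adiabat T P^((1−γ)/γ) is constant, so T₂ = T₁ (P₂/P₁)^((γ−1)/γ).
T₁ = 124 °C = 397.1 K.
T₂ = 397.1 × (5.96/0.397)^(0.286) = 861.2 K.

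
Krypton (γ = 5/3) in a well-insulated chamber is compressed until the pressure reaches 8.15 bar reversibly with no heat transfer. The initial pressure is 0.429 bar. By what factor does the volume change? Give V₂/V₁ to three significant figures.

From PV^γ = const, V₂/V₁ = (P₁/P₂)^(1/γ).
V₂/V₁ = (0.429/8.15)^(3/5) = 0.1709.

V₂/V₁ ≈ 0.171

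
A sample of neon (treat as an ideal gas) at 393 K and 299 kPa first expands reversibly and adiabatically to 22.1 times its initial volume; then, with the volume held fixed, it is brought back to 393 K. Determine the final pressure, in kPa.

P₃ ≈ 13.5 kPa

For a monatomic ideal gas γ = 5/3.
Adiabatic step (PV^γ = const): P₂ = 299×(1/22.1)^(5/3) = 1.718 kPa; T₂ = 393×(1/22.1)^(2/3) = 49.9 K.
Isochoric: P₃ = P₂(T₃/T₂) = 1.718 × (393/49.9) = 13.53 kPa.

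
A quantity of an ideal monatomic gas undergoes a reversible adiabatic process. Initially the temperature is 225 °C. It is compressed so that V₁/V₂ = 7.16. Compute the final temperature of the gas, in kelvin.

For a reversible adiabat TV^(γ−1) is constant, so T₂ = T₁ (V₁/V₂)^(γ−1).
For a monatomic ideal gas γ = 5/3, so γ−1 = 2/3.
T₁ = 225 °C = 498.1 K.
T₂ = 498.1 × 7.16^(2/3) = 1851 K.

T₂ ≈ 1850 K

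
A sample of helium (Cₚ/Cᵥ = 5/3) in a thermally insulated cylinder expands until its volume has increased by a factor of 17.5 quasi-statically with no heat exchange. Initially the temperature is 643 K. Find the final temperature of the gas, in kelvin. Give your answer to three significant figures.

T₂ ≈ 95.4 K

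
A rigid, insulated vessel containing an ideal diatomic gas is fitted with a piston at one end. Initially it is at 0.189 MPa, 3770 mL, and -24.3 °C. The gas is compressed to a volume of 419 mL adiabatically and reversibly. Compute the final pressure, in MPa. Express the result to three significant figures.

P₂ ≈ 4.09 MPa

Since PV^γ is constant along a reversible adiabat, P₂ = P₁ (V₁/V₂)^γ.
γ = 7/5 for a diatomic ideal gas.
P₂ = 0.189 × (3770/419)^(7/5) = 4.095 MPa.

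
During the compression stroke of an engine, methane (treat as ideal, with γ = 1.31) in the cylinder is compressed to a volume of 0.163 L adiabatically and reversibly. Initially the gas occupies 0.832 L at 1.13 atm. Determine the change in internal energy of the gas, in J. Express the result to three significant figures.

ΔU ≈ 202 J

P₂ = P₁(V₁/V₂)^γ = 1.13×(0.832/0.163)^(1.31) = 9.56 atm.
For a reversible adiabat, W_by_gas = (P₁V₁ − P₂V₂)/(γ−1).
W_by = (114500×0.000832 − 968700×0.000163) / (0.31) = -202.1 J.
Q = 0 ⇒ ΔU = −W_by = 202.1 J.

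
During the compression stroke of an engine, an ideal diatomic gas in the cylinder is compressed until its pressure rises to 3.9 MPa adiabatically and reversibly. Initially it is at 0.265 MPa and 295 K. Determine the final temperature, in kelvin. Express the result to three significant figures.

Adiabatic: T₂/T₁ = (P₂/P₁)^((γ−1)/γ).
For a diatomic ideal gas γ = 7/5, so (γ−1)/γ = 2/7.
T₂ = 295 × (3.9/0.265)^(2/7) = 636 K.

T₂ ≈ 636 K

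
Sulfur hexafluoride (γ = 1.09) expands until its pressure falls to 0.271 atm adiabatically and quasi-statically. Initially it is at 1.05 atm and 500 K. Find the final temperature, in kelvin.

T₂ ≈ 447 K

Adiabatic: T₂/T₁ = (P₂/P₁)^((γ−1)/γ).
T₂ = 500 × (0.271/1.05)^(0.0826) = 447.1 K.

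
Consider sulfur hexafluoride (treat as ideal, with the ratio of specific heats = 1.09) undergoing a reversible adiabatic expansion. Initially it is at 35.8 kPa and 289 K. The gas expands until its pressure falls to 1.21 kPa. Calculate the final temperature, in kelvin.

Along an adiabat T P^((1−γ)/γ) is constant, so T₂ = T₁ (P₂/P₁)^((γ−1)/γ).
T₂ = 289 × (1.21/35.8)^(0.0826) = 218.5 K.

T₂ ≈ 218 K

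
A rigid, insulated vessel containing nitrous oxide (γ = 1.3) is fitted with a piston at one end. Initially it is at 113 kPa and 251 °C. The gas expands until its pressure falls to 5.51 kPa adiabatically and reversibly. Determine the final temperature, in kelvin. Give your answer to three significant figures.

T₂ ≈ 261 K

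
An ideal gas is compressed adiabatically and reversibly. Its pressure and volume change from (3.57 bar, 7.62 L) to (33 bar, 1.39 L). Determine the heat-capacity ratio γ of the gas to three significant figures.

PV^γ = const ⇒ γ = ln(P₂/P₁) / ln(V₁/V₂).
γ = ln(33/3.57) / ln(7.62/1.39) = 1.307.

γ ≈ 1.31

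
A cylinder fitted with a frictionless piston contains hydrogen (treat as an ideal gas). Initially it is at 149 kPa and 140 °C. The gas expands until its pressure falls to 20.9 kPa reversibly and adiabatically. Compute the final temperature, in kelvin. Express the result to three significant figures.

T₂ ≈ 236 K

Adiabatic: T₂/T₁ = (P₂/P₁)^((γ−1)/γ).
For a diatomic ideal gas γ = 7/5, so (γ−1)/γ = 2/7.
T₁ = 140 °C = 413.1 K.
T₂ = 413.1 × (20.9/149)^(2/7) = 235.7 K.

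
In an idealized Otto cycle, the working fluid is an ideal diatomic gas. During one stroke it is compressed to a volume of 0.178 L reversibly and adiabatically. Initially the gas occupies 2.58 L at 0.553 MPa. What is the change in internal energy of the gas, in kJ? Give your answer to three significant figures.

γ = 7/5 for a diatomic ideal gas.
P₂ = P₁(V₁/V₂)^γ = 0.553×(2.58/0.178)^(7/5) = 23.36 MPa.
For a reversible adiabat, W_by_gas = (P₁V₁ − P₂V₂)/(γ−1).
W_by = (553000×0.00258 − 2.336×10^7×0.000178) / (2/5) = -6827 J.
Q = 0 ⇒ ΔU = −W_by = 6827 J.

ΔU ≈ 6.83 kJ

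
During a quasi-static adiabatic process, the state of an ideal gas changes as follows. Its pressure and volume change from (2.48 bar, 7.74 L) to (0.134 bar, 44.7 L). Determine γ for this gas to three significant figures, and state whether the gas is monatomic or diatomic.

γ ≈ 1.66; monatomic

PV^γ = const ⇒ γ = ln(P₂/P₁) / ln(V₁/V₂).
γ = ln(0.134/2.48) / ln(7.74/44.7) = 1.664.
γ ≈ 1.66 is close to 5/3, so the gas is monatomic.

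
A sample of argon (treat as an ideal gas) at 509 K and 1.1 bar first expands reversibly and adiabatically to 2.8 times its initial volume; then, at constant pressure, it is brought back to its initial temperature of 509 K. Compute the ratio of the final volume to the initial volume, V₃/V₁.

V₃/V₁ ≈ 5.56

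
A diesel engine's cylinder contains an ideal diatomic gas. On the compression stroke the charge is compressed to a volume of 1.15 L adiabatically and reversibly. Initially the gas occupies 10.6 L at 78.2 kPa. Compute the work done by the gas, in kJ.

γ = 7/5 for a diatomic ideal gas.
P₂ = P₁(V₁/V₂)^γ = 78.2×(10.6/1.15)^(7/5) = 1752 kPa.
For a reversible adiabat, W_by_gas = (P₁V₁ − P₂V₂)/(γ−1).
W_by = (78200×0.0106 − 1.752×10^6×0.00115) / (2/5) = -2966 J.

W ≈ -2.97 kJ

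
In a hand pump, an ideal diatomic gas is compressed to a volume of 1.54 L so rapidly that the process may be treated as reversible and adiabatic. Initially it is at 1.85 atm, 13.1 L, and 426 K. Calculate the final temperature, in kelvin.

Adiabatic: T₁V₁^(γ−1) = T₂V₂^(γ−1) ⇒ T₂ = T₁ (V₁/V₂)^(γ−1).
γ = 7/5 for a diatomic ideal gas.
T₂ = 426 × (13.1/1.54)^(2/5) = 1003 K.

T₂ ≈ 1000 K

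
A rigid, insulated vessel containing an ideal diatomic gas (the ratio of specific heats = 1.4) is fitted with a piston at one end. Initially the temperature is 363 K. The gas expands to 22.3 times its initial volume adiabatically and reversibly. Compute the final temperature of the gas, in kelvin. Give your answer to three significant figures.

T₂ ≈ 105 K

Adiabatic: T₁V₁^(γ−1) = T₂V₂^(γ−1) ⇒ T₂ = T₁ (V₁/V₂)^(γ−1).
T₂ = 363 × (1/22.3)^(0.4) = 104.9 K.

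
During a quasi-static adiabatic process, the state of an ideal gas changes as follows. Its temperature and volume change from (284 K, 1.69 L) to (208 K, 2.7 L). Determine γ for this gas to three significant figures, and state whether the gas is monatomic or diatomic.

TV^(γ−1) = const ⇒ γ − 1 = ln(T₂/T₁) / ln(V₁/V₂).
γ = 1 + ln(208/284) / ln(1.69/2.7) = 1.665.
γ ≈ 1.66 is close to 5/3, so the gas is monatomic.

γ ≈ 1.66; monatomic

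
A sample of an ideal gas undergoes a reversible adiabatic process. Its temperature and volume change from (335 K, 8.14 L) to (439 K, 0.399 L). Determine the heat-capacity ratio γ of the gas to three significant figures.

γ ≈ 1.09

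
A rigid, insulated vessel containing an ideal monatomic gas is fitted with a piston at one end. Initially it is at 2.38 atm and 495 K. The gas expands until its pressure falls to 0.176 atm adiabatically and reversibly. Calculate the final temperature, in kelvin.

T₂ ≈ 175 K

Adiabatic: T₂/T₁ = (P₂/P₁)^((γ−1)/γ).
For a monatomic ideal gas γ = 5/3, so (γ−1)/γ = 2/5.
T₂ = 495 × (0.176/2.38)^(2/5) = 174.7 K.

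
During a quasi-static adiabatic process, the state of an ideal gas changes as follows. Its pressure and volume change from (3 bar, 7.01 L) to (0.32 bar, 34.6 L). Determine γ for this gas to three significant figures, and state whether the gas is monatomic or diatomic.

PV^γ = const ⇒ γ = ln(P₂/P₁) / ln(V₁/V₂).
γ = ln(0.32/3) / ln(7.01/34.6) = 1.402.
γ ≈ 1.40 is close to 7/5, so the gas is diatomic.

γ ≈ 1.40; diatomic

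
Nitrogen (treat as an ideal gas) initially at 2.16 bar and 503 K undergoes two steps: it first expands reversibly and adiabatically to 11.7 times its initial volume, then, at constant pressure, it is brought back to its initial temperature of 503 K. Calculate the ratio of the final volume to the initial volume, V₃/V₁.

For a diatomic ideal gas γ = 7/5.
Adiabatic step: V₂/V₁ = 11.7; T₂ = T₁·(1/11.7)^(2/5) = 188.1 K.
Isobaric step: V₃/V₂ = T₃/T₂ = 503/188.1.
V₃/V₁ = (V₂/V₁)(V₃/V₂) = 11.7 × (503/188.1) = 31.29.

V₃/V₁ ≈ 31.3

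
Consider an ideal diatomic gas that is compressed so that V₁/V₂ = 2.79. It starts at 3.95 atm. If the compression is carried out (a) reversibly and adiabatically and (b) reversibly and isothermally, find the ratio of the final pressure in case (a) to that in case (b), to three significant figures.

For a diatomic ideal gas γ = 7/5.
Isothermal: P_b = P₁(V₁/V₂) = 3.95×2.79.
Adiabatic: P_a = P₁(V₁/V₂)^γ = 3.95×2.79^(7/5).
P_a/P_b = (V₁/V₂)^(γ−1) = 2.79^(2/5) = 1.507.

P_adiabatic / P_isothermal ≈ 1.51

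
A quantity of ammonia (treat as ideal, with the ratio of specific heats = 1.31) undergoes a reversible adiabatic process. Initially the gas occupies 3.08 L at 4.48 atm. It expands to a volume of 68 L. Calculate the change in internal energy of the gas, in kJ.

P₂ = P₁(V₁/V₂)^γ = 4.48×(3.08/68)^(1.31) = 0.07775 atm.
For a reversible adiabat, W_by_gas = (P₁V₁ − P₂V₂)/(γ−1).
W_by = (453900×0.00308 − 7878×0.068) / (0.31) = 2782 J.
Q = 0 ⇒ ΔU = −W_by = -2782 J.

ΔU ≈ -2.78 kJ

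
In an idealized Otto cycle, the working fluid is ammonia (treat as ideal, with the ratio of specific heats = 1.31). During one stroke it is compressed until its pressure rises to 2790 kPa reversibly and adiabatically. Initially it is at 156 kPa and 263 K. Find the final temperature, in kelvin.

T₂ ≈ 520 K

Adiabatic: T₂/T₁ = (P₂/P₁)^((γ−1)/γ).
T₂ = 263 × (2790/156)^(0.237) = 520.4 K.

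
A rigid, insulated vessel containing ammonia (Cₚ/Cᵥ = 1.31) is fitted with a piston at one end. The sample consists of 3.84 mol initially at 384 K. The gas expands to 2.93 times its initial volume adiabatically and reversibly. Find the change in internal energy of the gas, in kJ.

ΔU ≈ -11.2 kJ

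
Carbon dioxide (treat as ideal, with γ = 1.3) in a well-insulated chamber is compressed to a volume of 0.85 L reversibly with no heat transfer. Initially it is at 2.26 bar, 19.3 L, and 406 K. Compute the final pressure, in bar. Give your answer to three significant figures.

Since PV^γ is constant along a reversible adiabat, P₂ = P₁ (V₁/V₂)^γ.
P₂ = 2.26 × (19.3/0.85)^(1.3) = 130.9 bar.

P₂ ≈ 131 bar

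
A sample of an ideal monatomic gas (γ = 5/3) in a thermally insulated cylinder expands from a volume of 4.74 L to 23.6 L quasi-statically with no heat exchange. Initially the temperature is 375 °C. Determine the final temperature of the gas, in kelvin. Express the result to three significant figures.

T₂ ≈ 222 K

For a reversible adiabat TV^(γ−1) is constant, so T₂ = T₁ (V₁/V₂)^(γ−1).
T₁ = 375 °C = 648.1 K.
T₂ = 648.1 × (4.74/23.6)^(2/3) = 222.3 K.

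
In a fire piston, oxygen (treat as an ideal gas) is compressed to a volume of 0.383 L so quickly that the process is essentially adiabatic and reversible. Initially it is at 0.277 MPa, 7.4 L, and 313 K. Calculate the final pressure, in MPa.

P₂ ≈ 17.5 MPa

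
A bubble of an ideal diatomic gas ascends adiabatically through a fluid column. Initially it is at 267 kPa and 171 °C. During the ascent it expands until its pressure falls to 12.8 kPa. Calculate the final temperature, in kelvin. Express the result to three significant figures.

T₂ ≈ 186 K

Along an adiabat T P^((1−γ)/γ) is constant, so T₂ = T₁ (P₂/P₁)^((γ−1)/γ).
For a diatomic ideal gas γ = 7/5, so (γ−1)/γ = 2/7.
T₁ = 171 °C = 444.1 K.
T₂ = 444.1 × (12.8/267)^(2/7) = 186.5 K.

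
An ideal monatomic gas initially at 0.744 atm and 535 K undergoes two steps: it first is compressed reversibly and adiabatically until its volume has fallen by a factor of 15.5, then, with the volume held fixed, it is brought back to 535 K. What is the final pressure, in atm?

For a monatomic ideal gas γ = 5/3.
Adiabatic step (PV^γ = const): P₂ = 0.744×15.5^(5/3) = 71.69 atm; T₂ = 535×15.5^(2/3) = 3326 K.
Isochoric: P₃ = P₂(T₃/T₂) = 71.69 × (535/3326) = 11.53 atm.

P₃ ≈ 11.5 atm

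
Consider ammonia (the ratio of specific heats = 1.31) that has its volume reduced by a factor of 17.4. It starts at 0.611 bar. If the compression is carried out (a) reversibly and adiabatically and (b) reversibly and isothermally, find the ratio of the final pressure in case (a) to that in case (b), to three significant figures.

P_adiabatic / P_isothermal ≈ 2.42

Isothermal: P_b = P₁(V₁/V₂) = 0.611×17.4.
Adiabatic: P_a = P₁(V₁/V₂)^γ = 0.611×17.4^(1.31).
P_a/P_b = (V₁/V₂)^(γ−1) = 17.4^(0.31) = 2.424.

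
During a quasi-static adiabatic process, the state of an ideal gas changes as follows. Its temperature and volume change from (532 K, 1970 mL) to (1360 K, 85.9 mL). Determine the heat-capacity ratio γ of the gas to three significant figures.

γ ≈ 1.30

TV^(γ−1) = const ⇒ γ − 1 = ln(T₂/T₁) / ln(V₁/V₂).
γ = 1 + ln(1360/532) / ln(1970/85.9) = 1.3.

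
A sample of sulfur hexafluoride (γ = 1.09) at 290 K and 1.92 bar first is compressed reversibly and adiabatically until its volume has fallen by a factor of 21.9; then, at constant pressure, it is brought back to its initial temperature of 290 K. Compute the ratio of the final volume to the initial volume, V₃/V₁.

V₃/V₁ ≈ 0.0346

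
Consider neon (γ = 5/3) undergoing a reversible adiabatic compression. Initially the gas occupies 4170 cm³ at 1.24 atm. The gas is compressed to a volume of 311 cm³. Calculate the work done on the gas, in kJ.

P₂ = P₁(V₁/V₂)^γ = 1.24×(4170/311)^(5/3) = 93.84 atm.
For a reversible adiabat, W_by_gas = (P₁V₁ − P₂V₂)/(γ−1).
W_by = (125600×0.00417 − 9.508×10^6×0.000311) / (2/3) = -3650 J.
W_on_gas = −W_by = 3650 J.

W ≈ 3.65 kJ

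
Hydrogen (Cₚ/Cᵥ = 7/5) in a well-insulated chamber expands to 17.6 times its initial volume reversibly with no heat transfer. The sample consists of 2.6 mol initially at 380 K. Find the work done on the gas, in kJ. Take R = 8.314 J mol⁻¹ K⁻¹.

Adiabatic: T₁V₁^(γ−1) = T₂V₂^(γ−1) ⇒ T₂ = T₁ (V₁/V₂)^(γ−1).
T₂ = 380 × (1/17.6)^(2/5) = 120.7 K.
Q = 0, so ΔU = W_on_gas = nCᵥΔT with Cᵥ = R/(γ−1) = 20.79 J/(mol·K).
ΔU = 2.6 × 20.79 × (120.7 − 380) = -14010 J.

W ≈ -14.0 kJ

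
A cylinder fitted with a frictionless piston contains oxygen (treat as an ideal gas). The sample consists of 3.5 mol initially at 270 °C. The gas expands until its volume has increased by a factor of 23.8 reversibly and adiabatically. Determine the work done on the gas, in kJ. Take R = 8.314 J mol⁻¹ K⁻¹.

W ≈ -28.4 kJ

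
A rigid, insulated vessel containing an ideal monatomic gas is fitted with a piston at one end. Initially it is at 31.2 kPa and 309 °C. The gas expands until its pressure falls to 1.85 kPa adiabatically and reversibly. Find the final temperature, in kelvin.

T₂ ≈ 188 K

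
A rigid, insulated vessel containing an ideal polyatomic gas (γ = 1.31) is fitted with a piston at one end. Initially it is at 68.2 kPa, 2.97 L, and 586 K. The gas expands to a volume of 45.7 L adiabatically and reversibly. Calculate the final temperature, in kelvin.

T₂ ≈ 251 K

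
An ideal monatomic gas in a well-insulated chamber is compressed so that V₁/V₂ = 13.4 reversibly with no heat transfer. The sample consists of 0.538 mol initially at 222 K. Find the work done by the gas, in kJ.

W ≈ -6.91 kJ

Adiabatic: T₁V₁^(γ−1) = T₂V₂^(γ−1) ⇒ T₂ = T₁ (V₁/V₂)^(γ−1).
γ = 5/3 for a monatomic ideal gas, so γ−1 = 2/3.
T₂ = 222 × 13.4^(2/3) = 1252 K.
Q = 0, so ΔU = W_on_gas = nCᵥΔT with Cᵥ = R/(γ−1) = 12.47 J/(mol·K).
ΔU = 0.538 × 12.47 × (1252 − 222) = 6914 J.
Work done by the gas = −ΔU = -6914 J.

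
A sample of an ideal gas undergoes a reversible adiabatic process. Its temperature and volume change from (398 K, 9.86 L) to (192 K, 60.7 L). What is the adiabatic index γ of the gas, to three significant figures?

TV^(γ−1) = const ⇒ γ − 1 = ln(T₂/T₁) / ln(V₁/V₂).
γ = 1 + ln(192/398) / ln(9.86/60.7) = 1.401.

γ ≈ 1.40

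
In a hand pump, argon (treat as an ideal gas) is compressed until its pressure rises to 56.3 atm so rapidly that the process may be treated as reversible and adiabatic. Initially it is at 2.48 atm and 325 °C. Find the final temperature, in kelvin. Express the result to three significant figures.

Adiabatic: T₂/T₁ = (P₂/P₁)^((γ−1)/γ).
For a monatomic ideal gas γ = 5/3, so (γ−1)/γ = 2/5.
T₁ = 325 °C = 598.1 K.
T₂ = 598.1 × (56.3/2.48)^(2/5) = 2086 K.

T₂ ≈ 2090 K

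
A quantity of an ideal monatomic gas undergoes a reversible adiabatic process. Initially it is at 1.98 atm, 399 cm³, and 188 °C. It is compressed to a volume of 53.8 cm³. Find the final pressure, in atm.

P₂ ≈ 55.8 atm

Since PV^γ is constant along a reversible adiabat, P₂ = P₁ (V₁/V₂)^γ.
γ = 5/3 for a monatomic ideal gas.
P₂ = 1.98 × (399/53.8)^(5/3) = 55.84 atm.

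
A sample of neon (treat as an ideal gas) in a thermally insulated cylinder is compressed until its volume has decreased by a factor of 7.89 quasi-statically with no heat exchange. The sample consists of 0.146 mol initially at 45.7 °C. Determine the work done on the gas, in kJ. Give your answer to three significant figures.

W ≈ 1.72 kJ

Adiabatic: T₁V₁^(γ−1) = T₂V₂^(γ−1) ⇒ T₂ = T₁ (V₁/V₂)^(γ−1).
γ = 5/3 for a monatomic ideal gas, so γ−1 = 2/3.
T₁ = 45.7 °C = 318.8 K.
T₂ = 318.8 × 7.89^(2/3) = 1264 K.
Q = 0, so ΔU = W_on_gas = nCᵥΔT with Cᵥ = R/(γ−1) = 12.47 J/(mol·K).
ΔU = 0.146 × 12.47 × (1264 − 318.8) = 1720 J.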